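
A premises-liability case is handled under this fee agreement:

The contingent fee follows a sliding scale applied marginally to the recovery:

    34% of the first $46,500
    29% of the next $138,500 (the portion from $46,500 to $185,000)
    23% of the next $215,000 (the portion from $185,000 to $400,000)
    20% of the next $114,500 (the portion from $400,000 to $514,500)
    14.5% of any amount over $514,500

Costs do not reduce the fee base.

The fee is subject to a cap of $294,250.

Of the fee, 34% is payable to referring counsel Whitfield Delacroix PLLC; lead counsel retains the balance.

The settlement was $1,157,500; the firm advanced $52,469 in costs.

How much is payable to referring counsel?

Fee base is the gross recovery, $1,157,500; costs are reimbursed separately.
First $46,500 at 34% = $15,810.00
Next $138,500 at 29% = $40,165.00
Next $215,000 at 23% = $49,450.00
Next $114,500 at 20% = $22,900.00
Remaining $643,000 at 14.5% = $93,235.00
Fee: $15,810.00 + $40,165.00 + $49,450.00 + $22,900.00 + $93,235.00 = $221,560.00
$221,560.00 is under the $294,250 cap.
Referral share: 34% of $221,560.00 = $75,330.40; lead counsel retains $221,560.00 − $75,330.40 = $146,229.60.

$75,330.40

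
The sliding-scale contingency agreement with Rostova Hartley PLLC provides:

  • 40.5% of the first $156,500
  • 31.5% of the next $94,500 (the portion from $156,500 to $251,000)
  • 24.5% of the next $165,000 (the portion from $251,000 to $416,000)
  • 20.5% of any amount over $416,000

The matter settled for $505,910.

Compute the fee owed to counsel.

First $156,500 at 40.5% = $63,382.50
Next $94,500 at 31.5% = $29,767.50
Next $165,000 at 24.5% = $40,425.00
Remaining $89,910 at 20.5% = $18,431.55
Fee: $63,382.50 + $29,767.50 + $40,425.00 + $18,431.55 = $152,006.55

$152,006.55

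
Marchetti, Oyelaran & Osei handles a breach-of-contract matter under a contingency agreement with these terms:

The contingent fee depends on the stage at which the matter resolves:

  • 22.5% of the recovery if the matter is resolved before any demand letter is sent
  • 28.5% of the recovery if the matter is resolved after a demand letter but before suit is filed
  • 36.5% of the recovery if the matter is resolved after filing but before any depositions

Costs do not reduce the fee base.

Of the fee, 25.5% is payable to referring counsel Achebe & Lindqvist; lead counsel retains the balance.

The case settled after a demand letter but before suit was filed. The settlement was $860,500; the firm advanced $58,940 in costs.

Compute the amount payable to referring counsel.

$62,536.84

Fee base is the gross recovery, $860,500; costs are reimbursed separately.
The matter settled after a demand letter but before suit was filed, so the 28.5% rate applies.
$860,500 × 28.5% = $245,242.50
Referral share: 25.5% of $245,242.50 = $62,536.84; lead counsel retains $245,242.50 − $62,536.84 = $182,705.66.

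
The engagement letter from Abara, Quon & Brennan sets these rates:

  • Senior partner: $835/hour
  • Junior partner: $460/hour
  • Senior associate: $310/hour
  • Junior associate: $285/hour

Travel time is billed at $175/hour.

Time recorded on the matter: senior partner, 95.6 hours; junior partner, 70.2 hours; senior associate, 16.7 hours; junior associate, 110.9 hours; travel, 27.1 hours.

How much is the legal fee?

Senior partner: 95.6 × $835 = $79,826.00
Junior partner: 70.2 × $460 = $32,292.00
Senior associate: 16.7 × $310 = $5,177.00
Junior associate: 110.9 × $285 = $31,606.50
Subtotal: $79,826.00 + $32,292.00 + $5,177.00 + $31,606.50 = $148,901.50
Travel: 27.1 × $175 = $4,742.50
Total: $148,901.50 + $4,742.50 = $153,644.00

$153,644.00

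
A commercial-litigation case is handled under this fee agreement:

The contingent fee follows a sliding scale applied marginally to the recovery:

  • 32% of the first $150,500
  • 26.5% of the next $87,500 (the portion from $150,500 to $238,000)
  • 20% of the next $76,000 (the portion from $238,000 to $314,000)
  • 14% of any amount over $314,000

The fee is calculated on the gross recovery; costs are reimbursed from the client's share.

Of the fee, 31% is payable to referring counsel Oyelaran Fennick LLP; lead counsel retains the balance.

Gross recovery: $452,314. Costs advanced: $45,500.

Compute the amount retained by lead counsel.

$73,078.91

Fee base is the gross recovery, $452,314; costs are reimbursed separately.
First $150,500 at 32% = $48,160.00
Next $87,500 at 26.5% = $23,187.50
Next $76,000 at 20% = $15,200.00
Remaining $138,314 at 14% = $19,363.96
Fee: $48,160.00 + $23,187.50 + $15,200.00 + $19,363.96 = $105,911.46
Referral share: 31% of $105,911.46 = $32,832.55; lead counsel retains $105,911.46 − $32,832.55 = $73,078.91.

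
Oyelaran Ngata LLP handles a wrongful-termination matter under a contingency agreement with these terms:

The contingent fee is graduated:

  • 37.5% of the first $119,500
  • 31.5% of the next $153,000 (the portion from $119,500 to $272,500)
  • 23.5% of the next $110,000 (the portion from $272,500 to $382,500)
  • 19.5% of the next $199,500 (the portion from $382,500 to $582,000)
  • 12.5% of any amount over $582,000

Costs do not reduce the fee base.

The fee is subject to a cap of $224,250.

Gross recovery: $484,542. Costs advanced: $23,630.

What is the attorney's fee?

$138,755.69

Fee base is the gross recovery, $484,542; costs are reimbursed separately.
First $119,500 at 37.5% = $44,812.50
Next $153,000 at 31.5% = $48,195.00
Next $110,000 at 23.5% = $25,850.00
Remaining $102,042 at 19.5% = $19,898.19
Fee: $44,812.50 + $48,195.00 + $25,850.00 + $19,898.19 = $138,755.69
$138,755.69 is under the $224,250 cap.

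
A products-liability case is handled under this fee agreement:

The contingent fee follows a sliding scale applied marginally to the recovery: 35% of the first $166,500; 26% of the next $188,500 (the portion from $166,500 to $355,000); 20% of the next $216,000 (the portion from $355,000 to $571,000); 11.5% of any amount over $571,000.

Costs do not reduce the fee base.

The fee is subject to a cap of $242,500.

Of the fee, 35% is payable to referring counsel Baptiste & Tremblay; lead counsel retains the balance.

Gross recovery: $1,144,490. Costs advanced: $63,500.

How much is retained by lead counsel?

$140,683.63

Fee base is the gross recovery, $1,144,490; costs are reimbursed separately.
First $166,500 at 35% = $58,275.00
Next $188,500 at 26% = $49,010.00
Next $216,000 at 20% = $43,200.00
Remaining $573,490 at 11.5% = $65,951.35
Fee: $58,275.00 + $49,010.00 + $43,200.00 + $65,951.35 = $216,436.35
$216,436.35 is under the $242,500 cap.
Referral share: 35% of $216,436.35 = $75,752.72; lead counsel retains $216,436.35 − $75,752.72 = $140,683.63.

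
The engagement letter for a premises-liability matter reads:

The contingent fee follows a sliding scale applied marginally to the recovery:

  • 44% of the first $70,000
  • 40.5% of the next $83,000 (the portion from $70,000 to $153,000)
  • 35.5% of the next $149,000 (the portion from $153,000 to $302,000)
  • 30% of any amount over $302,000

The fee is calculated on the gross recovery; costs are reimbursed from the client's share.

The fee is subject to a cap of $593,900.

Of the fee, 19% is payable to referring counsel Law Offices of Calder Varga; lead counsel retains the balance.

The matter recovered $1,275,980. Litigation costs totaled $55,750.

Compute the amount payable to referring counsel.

$77,805.76

Fee base is the gross recovery, $1,275,980; costs are reimbursed separately.
First $70,000 at 44% = $30,800.00
Next $83,000 at 40.5% = $33,615.00
Next $149,000 at 35.5% = $52,895.00
Remaining $973,980 at 30% = $292,194.00
Fee: $30,800.00 + $33,615.00 + $52,895.00 + $292,194.00 = $409,504.00
$409,504.00 is under the $593,900 cap.
Referral share: 19% of $409,504.00 = $77,805.76; lead counsel retains $409,504.00 − $77,805.76 = $331,698.24.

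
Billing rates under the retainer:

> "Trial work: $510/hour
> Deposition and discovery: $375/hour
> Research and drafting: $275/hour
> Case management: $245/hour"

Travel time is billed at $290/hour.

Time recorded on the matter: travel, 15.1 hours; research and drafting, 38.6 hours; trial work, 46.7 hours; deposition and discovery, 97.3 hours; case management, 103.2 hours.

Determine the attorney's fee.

Trial work: 46.7 × $510 = $23,817.00
Deposition and discovery: 97.3 × $375 = $36,487.50
Research and drafting: 38.6 × $275 = $10,615.00
Case management: 103.2 × $245 = $25,284.00
Subtotal: $23,817.00 + $36,487.50 + $10,615.00 + $25,284.00 = $96,203.50
Travel: 15.1 × $290 = $4,379.00
Total: $96,203.50 + $4,379.00 = $100,582.50

$100,582.50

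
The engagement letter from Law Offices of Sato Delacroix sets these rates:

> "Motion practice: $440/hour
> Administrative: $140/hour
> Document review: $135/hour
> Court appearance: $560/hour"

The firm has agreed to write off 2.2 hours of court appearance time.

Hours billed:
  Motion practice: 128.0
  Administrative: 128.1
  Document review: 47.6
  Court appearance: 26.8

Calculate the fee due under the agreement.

Motion practice: 128.0 × $440 = $56,320.00
Administrative: 128.1 × $140 = $17,934.00
Document review: 47.6 × $135 = $6,426.00
Court appearance: 26.8 × $560 = $15,008.00
Subtotal: $95,688.00
Write-off: 2.2 × $560 = $1,232.00
Total: $95,688.00 − $1,232.00 = $94,456.00

$94,456.00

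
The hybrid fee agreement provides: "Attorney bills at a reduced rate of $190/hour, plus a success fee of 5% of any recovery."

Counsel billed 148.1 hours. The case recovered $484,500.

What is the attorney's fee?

Hourly: 148.1 × $190 = $28,139.00
Success fee: 5% of $484,500 = $24,225.00
Total: $28,139.00 + $24,225.00 = $52,364.00

$52,364.00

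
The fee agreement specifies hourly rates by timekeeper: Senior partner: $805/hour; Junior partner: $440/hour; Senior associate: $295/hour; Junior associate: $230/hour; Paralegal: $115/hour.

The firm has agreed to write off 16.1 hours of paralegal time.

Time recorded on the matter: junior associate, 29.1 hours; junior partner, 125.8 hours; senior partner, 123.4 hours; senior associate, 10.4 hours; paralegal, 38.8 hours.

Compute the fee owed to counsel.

Senior partner: 123.4 × $805 = $99,337.00
Junior partner: 125.8 × $440 = $55,352.00
Senior associate: 10.4 × $295 = $3,068.00
Junior associate: 29.1 × $230 = $6,693.00
Paralegal: 38.8 × $115 = $4,462.00
Subtotal: $168,912.00
Write-off: 16.1 × $115 = $1,851.50
Total: $168,912.00 − $1,851.50 = $167,060.50

$167,060.50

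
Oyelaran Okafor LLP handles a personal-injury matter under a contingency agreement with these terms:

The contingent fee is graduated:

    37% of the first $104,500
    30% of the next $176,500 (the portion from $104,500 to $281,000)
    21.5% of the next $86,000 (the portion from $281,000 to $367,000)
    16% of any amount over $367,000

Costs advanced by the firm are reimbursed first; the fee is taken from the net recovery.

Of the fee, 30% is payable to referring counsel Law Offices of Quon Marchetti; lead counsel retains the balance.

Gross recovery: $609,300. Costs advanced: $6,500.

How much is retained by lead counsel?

Fee base (net of costs): $609,300 − $6,500 = $602,800
First $104,500 at 37% = $38,665.00
Next $176,500 at 30% = $52,950.00
Next $86,000 at 21.5% = $18,490.00
Remaining $235,800 at 16% = $37,728.00
Fee: $38,665.00 + $52,950.00 + $18,490.00 + $37,728.00 = $147,833.00
Referral share: 30% of $147,833.00 = $44,349.90; lead counsel retains $147,833.00 − $44,349.90 = $103,483.10.

$103,483.10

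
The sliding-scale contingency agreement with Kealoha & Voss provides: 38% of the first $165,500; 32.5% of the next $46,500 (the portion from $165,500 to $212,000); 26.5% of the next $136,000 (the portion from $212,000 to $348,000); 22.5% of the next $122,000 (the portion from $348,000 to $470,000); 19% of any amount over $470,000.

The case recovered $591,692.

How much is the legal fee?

First $165,500 at 38% = $62,890.00
Next $46,500 at 32.5% = $15,112.50
Next $136,000 at 26.5% = $36,040.00
Next $122,000 at 22.5% = $27,450.00
Remaining $121,692 at 19% = $23,121.48
Fee: $62,890.00 + $15,112.50 + $36,040.00 + $27,450.00 + $23,121.48 = $164,613.98

$164,613.98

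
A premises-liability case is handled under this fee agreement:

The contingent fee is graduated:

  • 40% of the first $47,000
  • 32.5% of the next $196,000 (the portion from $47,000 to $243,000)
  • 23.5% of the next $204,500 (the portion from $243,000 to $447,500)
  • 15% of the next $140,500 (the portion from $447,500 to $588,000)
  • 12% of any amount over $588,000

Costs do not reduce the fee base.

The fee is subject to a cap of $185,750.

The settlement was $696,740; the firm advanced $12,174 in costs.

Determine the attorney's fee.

Fee base is the gross recovery, $696,740; costs are reimbursed separately.
First $47,000 at 40% = $18,800.00
Next $196,000 at 32.5% = $63,700.00
Next $204,500 at 23.5% = $48,057.50
Next $140,500 at 15% = $21,075.00
Remaining $108,740 at 12% = $13,048.80
Fee: $18,800.00 + $63,700.00 + $48,057.50 + $21,075.00 + $13,048.80 = $164,681.30
$164,681.30 is under the $185,750 cap.

$164,681.30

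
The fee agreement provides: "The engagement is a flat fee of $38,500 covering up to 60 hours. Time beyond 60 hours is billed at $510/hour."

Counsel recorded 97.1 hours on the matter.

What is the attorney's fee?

Flat fee: $38,500.00
Excess hours: 97.1 − 60 = 37.1
Overrun: 37.1 × $510 = $18,921.00
Total: $38,500.00 + $18,921.00 = $57,421.00

$57,421.00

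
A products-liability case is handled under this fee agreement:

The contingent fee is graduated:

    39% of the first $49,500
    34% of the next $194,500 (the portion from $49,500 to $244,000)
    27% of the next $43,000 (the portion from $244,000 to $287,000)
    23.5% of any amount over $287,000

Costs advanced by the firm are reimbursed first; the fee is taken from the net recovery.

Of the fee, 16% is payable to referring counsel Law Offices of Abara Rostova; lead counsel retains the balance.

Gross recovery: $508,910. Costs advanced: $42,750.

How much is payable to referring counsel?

Fee base (net of costs): $508,910 − $42,750 = $466,160
First $49,500 at 39% = $19,305.00
Next $194,500 at 34% = $66,130.00
Next $43,000 at 27% = $11,610.00
Remaining $179,160 at 23.5% = $42,102.60
Fee: $19,305.00 + $66,130.00 + $11,610.00 + $42,102.60 = $139,147.60
Referral share: 16% of $139,147.60 = $22,263.62; lead counsel retains $139,147.60 − $22,263.62 = $116,883.98.

$22,263.62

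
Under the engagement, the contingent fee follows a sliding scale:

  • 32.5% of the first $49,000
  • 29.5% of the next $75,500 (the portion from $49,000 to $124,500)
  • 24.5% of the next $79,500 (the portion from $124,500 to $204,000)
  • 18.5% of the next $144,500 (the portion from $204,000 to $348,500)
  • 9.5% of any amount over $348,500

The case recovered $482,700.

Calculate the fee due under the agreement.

First $49,000 at 32.5% = $15,925.00
Next $75,500 at 29.5% = $22,272.50
Next $79,500 at 24.5% = $19,477.50
Next $144,500 at 18.5% = $26,732.50
Remaining $134,200 at 9.5% = $12,749.00
Fee: $15,925.00 + $22,272.50 + $19,477.50 + $26,732.50 + $12,749.00 = $97,156.50

$97,156.50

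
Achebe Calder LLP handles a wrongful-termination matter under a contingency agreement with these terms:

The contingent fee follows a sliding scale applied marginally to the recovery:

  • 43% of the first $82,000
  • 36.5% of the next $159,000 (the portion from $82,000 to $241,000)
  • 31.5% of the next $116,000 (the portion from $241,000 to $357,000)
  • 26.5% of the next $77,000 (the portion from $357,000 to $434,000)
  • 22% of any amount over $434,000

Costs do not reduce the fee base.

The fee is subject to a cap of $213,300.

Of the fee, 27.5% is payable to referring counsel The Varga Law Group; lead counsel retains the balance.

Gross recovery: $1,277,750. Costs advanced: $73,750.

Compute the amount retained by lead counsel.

Fee base is the gross recovery, $1,277,750; costs are reimbursed separately.
First $82,000 at 43% = $35,260.00
Next $159,000 at 36.5% = $58,035.00
Next $116,000 at 31.5% = $36,540.00
Next $77,000 at 26.5% = $20,405.00
Remaining $843,750 at 22% = $185,625.00
Fee: $35,260.00 + $58,035.00 + $36,540.00 + $20,405.00 + $185,625.00 = $335,865.00
$335,865.00 exceeds the $213,300 cap, so the fee is capped at $213,300.00.
Referral share: 27.5% of $213,300.00 = $58,657.50; lead counsel retains $213,300.00 − $58,657.50 = $154,642.50.

$154,642.50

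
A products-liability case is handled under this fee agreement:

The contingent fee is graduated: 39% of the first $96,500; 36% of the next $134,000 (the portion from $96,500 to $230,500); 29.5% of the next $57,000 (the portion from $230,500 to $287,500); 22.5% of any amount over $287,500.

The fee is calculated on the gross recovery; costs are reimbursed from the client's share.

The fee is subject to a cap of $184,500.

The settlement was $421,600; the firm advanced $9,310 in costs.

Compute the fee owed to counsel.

$132,862.50

Fee base is the gross recovery, $421,600; costs are reimbursed separately.
First $96,500 at 39% = $37,635.00
Next $134,000 at 36% = $48,240.00
Next $57,000 at 29.5% = $16,815.00
Remaining $134,100 at 22.5% = $30,172.50
Fee: $37,635.00 + $48,240.00 + $16,815.00 + $30,172.50 = $132,862.50
$132,862.50 is under the $184,500 cap.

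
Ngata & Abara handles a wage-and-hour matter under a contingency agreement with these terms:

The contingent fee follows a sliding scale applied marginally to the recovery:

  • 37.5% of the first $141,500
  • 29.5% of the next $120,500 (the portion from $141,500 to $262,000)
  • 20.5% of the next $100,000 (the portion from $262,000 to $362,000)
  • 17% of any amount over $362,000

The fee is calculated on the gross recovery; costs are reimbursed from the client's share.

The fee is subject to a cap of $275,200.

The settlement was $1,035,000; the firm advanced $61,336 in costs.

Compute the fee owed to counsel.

Fee base is the gross recovery, $1,035,000; costs are reimbursed separately.
First $141,500 at 37.5% = $53,062.50
Next $120,500 at 29.5% = $35,547.50
Next $100,000 at 20.5% = $20,500.00
Remaining $673,000 at 17% = $114,410.00
Fee: $53,062.50 + $35,547.50 + $20,500.00 + $114,410.00 = $223,520.00
$223,520.00 is under the $275,200 cap.

$223,520.00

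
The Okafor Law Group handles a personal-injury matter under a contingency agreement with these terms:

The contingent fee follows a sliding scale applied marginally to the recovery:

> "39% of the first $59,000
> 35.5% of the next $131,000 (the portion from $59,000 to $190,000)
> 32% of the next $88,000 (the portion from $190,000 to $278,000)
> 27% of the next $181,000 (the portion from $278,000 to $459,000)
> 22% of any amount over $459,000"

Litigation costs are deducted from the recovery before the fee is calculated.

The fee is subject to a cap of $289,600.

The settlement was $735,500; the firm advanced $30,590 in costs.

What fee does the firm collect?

Fee base (net of costs): $735,500 − $30,590 = $704,910
First $59,000 at 39% = $23,010.00
Next $131,000 at 35.5% = $46,505.00
Next $88,000 at 32% = $28,160.00
Next $181,000 at 27% = $48,870.00
Remaining $245,910 at 22% = $54,100.20
Fee: $23,010.00 + $46,505.00 + $28,160.00 + $48,870.00 + $54,100.20 = $200,645.20
$200,645.20 is under the $289,600 cap.

$200,645.20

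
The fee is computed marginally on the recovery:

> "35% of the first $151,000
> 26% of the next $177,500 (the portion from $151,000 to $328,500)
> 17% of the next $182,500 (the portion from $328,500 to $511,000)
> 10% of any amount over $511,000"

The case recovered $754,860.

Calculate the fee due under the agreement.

First $151,000 at 35% = $52,850.00
Next $177,500 at 26% = $46,150.00
Next $182,500 at 17% = $31,025.00
Remaining $243,860 at 10% = $24,386.00
Fee: $52,850.00 + $46,150.00 + $31,025.00 + $24,386.00 = $154,411.00

$154,411.00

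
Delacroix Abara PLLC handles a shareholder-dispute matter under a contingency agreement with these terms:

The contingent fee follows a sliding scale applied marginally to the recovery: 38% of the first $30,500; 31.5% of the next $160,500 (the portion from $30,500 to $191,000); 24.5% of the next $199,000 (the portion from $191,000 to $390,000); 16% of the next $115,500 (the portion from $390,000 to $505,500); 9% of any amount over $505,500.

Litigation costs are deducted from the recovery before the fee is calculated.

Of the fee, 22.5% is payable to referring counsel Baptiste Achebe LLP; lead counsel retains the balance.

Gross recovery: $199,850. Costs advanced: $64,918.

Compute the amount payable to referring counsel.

Fee base (net of costs): $199,850 − $64,918 = $134,932
First $30,500 at 38% = $11,590.00
Remaining $104,432 at 31.5% = $32,896.08
Fee: $11,590.00 + $32,896.08 = $44,486.08
Referral share: 22.5% of $44,486.08 = $10,009.37; lead counsel retains $44,486.08 − $10,009.37 = $34,476.71.

$10,009.37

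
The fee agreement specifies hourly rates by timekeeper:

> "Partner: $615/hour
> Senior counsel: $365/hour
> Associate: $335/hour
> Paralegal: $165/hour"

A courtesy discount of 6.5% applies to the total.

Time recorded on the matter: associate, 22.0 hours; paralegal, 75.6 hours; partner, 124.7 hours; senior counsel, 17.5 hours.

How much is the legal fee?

Partner: 124.7 × $615 = $76,690.50
Senior counsel: 17.5 × $365 = $6,387.50
Associate: 22.0 × $335 = $7,370.00
Paralegal: 75.6 × $165 = $12,474.00
Subtotal: $102,922.00
Less 6.5% discount: −$6,689.93
Total: $102,922.00 − $6,689.93 = $96,232.07

$96,232.07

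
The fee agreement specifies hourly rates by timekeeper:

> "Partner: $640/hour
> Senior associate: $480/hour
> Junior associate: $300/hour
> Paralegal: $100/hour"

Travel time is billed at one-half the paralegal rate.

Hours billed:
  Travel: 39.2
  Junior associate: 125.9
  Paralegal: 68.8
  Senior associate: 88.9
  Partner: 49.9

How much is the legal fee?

Partner: 49.9 × $640 = $31,936.00
Senior associate: 88.9 × $480 = $42,672.00
Junior associate: 125.9 × $300 = $37,770.00
Paralegal: 68.8 × $100 = $6,880.00
Subtotal: $31,936.00 + $42,672.00 + $37,770.00 + $6,880.00 = $119,258.00
Travel: 39.2 × ($100 ÷ 2) = 39.2 × $50.00 = $1,960.00
Total: $119,258.00 + $1,960.00 = $121,218.00

$121,218.00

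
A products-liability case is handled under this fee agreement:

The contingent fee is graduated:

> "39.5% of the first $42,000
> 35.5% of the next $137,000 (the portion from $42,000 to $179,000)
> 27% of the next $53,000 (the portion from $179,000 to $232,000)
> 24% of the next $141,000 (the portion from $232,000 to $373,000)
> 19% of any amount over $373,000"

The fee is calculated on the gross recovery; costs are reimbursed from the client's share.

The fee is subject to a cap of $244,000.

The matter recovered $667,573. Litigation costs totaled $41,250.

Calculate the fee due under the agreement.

$169,343.87

Fee base is the gross recovery, $667,573; costs are reimbursed separately.
First $42,000 at 39.5% = $16,590.00
Next $137,000 at 35.5% = $48,635.00
Next $53,000 at 27% = $14,310.00
Next $141,000 at 24% = $33,840.00
Remaining $294,573 at 19% = $55,968.87
Fee: $16,590.00 + $48,635.00 + $14,310.00 + $33,840.00 + $55,968.87 = $169,343.87
$169,343.87 is under the $244,000 cap.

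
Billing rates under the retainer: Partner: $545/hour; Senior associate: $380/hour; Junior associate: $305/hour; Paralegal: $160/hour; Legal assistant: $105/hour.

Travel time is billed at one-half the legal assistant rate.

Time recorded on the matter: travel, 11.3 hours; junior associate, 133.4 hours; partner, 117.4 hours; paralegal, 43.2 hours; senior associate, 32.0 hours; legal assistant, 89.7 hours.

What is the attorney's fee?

$133,753.75

Partner: 117.4 × $545 = $63,983.00
Senior associate: 32.0 × $380 = $12,160.00
Junior associate: 133.4 × $305 = $40,687.00
Paralegal: 43.2 × $160 = $6,912.00
Legal assistant: 89.7 × $105 = $9,418.50
Subtotal: $63,983.00 + $12,160.00 + $40,687.00 + $6,912.00 + $9,418.50 = $133,160.50
Travel: 11.3 × ($105 ÷ 2) = 11.3 × $52.50 = $593.25
Total: $133,160.50 + $593.25 = $133,753.75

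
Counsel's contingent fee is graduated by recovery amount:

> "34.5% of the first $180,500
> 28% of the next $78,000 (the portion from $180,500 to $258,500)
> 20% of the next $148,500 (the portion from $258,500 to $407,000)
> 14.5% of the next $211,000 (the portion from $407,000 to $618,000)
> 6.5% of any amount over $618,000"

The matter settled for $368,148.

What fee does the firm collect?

First $180,500 at 34.5% = $62,272.50
Next $78,000 at 28% = $21,840.00
Remaining $109,648 at 20% = $21,929.60
Fee: $62,272.50 + $21,840.00 + $21,929.60 = $106,042.10

$106,042.10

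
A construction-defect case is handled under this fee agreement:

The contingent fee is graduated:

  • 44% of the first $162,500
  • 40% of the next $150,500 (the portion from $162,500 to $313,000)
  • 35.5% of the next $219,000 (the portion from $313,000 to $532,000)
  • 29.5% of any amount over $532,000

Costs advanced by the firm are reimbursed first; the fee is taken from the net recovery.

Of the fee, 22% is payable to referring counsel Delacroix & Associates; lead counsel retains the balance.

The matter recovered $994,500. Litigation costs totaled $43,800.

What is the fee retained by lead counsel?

$259,709.97

Fee base (net of costs): $994,500 − $43,800 = $950,700
First $162,500 at 44% = $71,500.00
Next $150,500 at 40% = $60,200.00
Next $219,000 at 35.5% = $77,745.00
Remaining $418,700 at 29.5% = $123,516.50
Fee: $71,500.00 + $60,200.00 + $77,745.00 + $123,516.50 = $332,961.50
Referral share: 22% of $332,961.50 = $73,251.53; lead counsel retains $332,961.50 − $73,251.53 = $259,709.97.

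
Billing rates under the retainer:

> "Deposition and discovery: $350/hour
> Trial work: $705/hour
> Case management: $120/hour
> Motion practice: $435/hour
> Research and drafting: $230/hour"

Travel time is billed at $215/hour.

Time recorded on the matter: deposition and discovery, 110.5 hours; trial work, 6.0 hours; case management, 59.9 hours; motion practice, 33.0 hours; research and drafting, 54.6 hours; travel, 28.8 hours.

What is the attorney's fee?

Deposition and discovery: 110.5 × $350 = $38,675.00
Trial work: 6.0 × $705 = $4,230.00
Case management: 59.9 × $120 = $7,188.00
Motion practice: 33.0 × $435 = $14,355.00
Research and drafting: 54.6 × $230 = $12,558.00
Subtotal: $38,675.00 + $4,230.00 + $7,188.00 + $14,355.00 + $12,558.00 = $77,006.00
Travel: 28.8 × $215 = $6,192.00
Total: $77,006.00 + $6,192.00 = $83,198.00

$83,198.00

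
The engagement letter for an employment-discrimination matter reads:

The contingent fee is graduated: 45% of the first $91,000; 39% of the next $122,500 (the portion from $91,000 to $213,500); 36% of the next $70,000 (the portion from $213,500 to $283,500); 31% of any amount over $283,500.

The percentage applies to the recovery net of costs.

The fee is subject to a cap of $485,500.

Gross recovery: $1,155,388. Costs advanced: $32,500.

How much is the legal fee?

Fee base (net of costs): $1,155,388 − $32,500 = $1,122,888
First $91,000 at 45% = $40,950.00
Next $122,500 at 39% = $47,775.00
Next $70,000 at 36% = $25,200.00
Remaining $839,388 at 31% = $260,210.28
Fee: $40,950.00 + $47,775.00 + $25,200.00 + $260,210.28 = $374,135.28
$374,135.28 is under the $485,500 cap.

$374,135.28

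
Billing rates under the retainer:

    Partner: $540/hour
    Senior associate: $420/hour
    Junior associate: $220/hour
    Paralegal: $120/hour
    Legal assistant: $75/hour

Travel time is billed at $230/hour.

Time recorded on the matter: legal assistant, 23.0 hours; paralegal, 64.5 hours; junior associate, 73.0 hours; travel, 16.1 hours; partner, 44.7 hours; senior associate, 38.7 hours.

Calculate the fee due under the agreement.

$69,620.00

Partner: 44.7 × $540 = $24,138.00
Senior associate: 38.7 × $420 = $16,254.00
Junior associate: 73.0 × $220 = $16,060.00
Paralegal: 64.5 × $120 = $7,740.00
Legal assistant: 23.0 × $75 = $1,725.00
Subtotal: $24,138.00 + $16,254.00 + $16,060.00 + $7,740.00 + $1,725.00 = $65,917.00
Travel: 16.1 × $230 = $3,703.00
Total: $65,917.00 + $3,703.00 = $69,620.00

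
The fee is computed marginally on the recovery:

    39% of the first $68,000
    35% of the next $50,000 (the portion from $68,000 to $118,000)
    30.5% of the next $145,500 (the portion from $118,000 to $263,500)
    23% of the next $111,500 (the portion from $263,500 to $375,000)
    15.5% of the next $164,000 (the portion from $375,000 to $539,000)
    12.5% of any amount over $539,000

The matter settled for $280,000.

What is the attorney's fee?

First $68,000 at 39% = $26,520.00
Next $50,000 at 35% = $17,500.00
Next $145,500 at 30.5% = $44,377.50
Remaining $16,500 at 23% = $3,795.00
Fee: $26,520.00 + $17,500.00 + $44,377.50 + $3,795.00 = $92,192.50

$92,192.50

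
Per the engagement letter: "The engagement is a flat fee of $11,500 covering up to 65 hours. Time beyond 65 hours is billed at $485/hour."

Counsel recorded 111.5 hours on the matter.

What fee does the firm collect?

Flat fee: $11,500.00
Excess hours: 111.5 − 65 = 46.5
Overrun: 46.5 × $485 = $22,552.50
Total: $11,500.00 + $22,552.50 = $34,052.50

$34,052.50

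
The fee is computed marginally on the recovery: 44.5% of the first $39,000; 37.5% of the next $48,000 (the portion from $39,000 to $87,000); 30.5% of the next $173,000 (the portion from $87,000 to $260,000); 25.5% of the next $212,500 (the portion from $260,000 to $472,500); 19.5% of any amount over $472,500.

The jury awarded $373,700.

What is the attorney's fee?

$117,113.50

First $39,000 at 44.5% = $17,355.00
Next $48,000 at 37.5% = $18,000.00
Next $173,000 at 30.5% = $52,765.00
Remaining $113,700 at 25.5% = $28,993.50
Fee: $17,355.00 + $18,000.00 + $52,765.00 + $28,993.50 = $117,113.50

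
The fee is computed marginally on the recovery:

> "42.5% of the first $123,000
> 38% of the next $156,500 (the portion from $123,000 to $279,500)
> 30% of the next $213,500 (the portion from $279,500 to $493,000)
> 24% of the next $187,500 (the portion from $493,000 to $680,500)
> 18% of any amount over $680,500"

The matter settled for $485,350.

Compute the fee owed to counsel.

First $123,000 at 42.5% = $52,275.00
Next $156,500 at 38% = $59,470.00
Remaining $205,850 at 30% = $61,755.00
Fee: $52,275.00 + $59,470.00 + $61,755.00 = $173,500.00

$173,500.00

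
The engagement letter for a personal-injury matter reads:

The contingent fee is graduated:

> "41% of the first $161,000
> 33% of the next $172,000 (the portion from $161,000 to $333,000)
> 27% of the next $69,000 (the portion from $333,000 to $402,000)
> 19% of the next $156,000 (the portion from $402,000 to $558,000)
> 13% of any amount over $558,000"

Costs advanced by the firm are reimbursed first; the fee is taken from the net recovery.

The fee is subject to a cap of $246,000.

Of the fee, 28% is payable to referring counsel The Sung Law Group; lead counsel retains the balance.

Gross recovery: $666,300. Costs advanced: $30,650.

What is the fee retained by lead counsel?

Fee base (net of costs): $666,300 − $30,650 = $635,650
First $161,000 at 41% = $66,010.00
Next $172,000 at 33% = $56,760.00
Next $69,000 at 27% = $18,630.00
Next $156,000 at 19% = $29,640.00
Remaining $77,650 at 13% = $10,094.50
Fee: $66,010.00 + $56,760.00 + $18,630.00 + $29,640.00 + $10,094.50 = $181,134.50
$181,134.50 is under the $246,000 cap.
Referral share: 28% of $181,134.50 = $50,717.66; lead counsel retains $181,134.50 − $50,717.66 = $130,416.84.

$130,416.84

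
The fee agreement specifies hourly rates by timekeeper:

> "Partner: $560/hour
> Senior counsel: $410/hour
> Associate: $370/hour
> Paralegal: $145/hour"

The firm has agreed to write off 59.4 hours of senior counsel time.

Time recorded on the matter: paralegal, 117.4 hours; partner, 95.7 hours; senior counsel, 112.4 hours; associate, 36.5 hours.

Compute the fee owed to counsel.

$105,850.00

Partner: 95.7 × $560 = $53,592.00
Senior counsel: 112.4 × $410 = $46,084.00
Associate: 36.5 × $370 = $13,505.00
Paralegal: 117.4 × $145 = $17,023.00
Subtotal: $130,204.00
Write-off: 59.4 × $410 = $24,354.00
Total: $130,204.00 − $24,354.00 = $105,850.00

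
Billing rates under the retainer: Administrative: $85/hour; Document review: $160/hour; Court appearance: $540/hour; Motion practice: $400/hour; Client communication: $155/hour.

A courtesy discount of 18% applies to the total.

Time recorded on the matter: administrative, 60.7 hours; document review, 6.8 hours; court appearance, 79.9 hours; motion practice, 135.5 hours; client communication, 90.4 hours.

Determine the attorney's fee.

Administrative: 60.7 × $85 = $5,159.50
Document review: 6.8 × $160 = $1,088.00
Court appearance: 79.9 × $540 = $43,146.00
Motion practice: 135.5 × $400 = $54,200.00
Client communication: 90.4 × $155 = $14,012.00
Subtotal: $117,605.50
Less 18% discount: −$21,168.99
Total: $117,605.50 − $21,168.99 = $96,436.51

$96,436.51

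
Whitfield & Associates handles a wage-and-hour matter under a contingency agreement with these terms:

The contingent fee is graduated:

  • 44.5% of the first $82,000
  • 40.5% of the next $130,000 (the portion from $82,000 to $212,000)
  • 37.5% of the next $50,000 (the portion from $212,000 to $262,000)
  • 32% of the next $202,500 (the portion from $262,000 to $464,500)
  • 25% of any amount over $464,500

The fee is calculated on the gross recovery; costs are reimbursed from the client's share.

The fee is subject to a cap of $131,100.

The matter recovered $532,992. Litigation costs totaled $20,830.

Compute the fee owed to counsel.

$131,100.00

Fee base is the gross recovery, $532,992; costs are reimbursed separately.
First $82,000 at 44.5% = $36,490.00
Next $130,000 at 40.5% = $52,650.00
Next $50,000 at 37.5% = $18,750.00
Next $202,500 at 32% = $64,800.00
Remaining $68,492 at 25% = $17,123.00
Fee: $36,490.00 + $52,650.00 + $18,750.00 + $64,800.00 + $17,123.00 = $189,813.00
$189,813.00 exceeds the $131,100 cap, so the fee is capped at $131,100.00.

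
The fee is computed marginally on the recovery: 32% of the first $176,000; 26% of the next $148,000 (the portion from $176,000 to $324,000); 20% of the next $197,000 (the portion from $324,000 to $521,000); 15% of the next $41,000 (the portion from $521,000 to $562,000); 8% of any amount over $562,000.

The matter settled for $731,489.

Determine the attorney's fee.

$153,909.12

First $176,000 at 32% = $56,320.00
Next $148,000 at 26% = $38,480.00
Next $197,000 at 20% = $39,400.00
Next $41,000 at 15% = $6,150.00
Remaining $169,489 at 8% = $13,559.12
Fee: $56,320.00 + $38,480.00 + $39,400.00 + $6,150.00 + $13,559.12 = $153,909.12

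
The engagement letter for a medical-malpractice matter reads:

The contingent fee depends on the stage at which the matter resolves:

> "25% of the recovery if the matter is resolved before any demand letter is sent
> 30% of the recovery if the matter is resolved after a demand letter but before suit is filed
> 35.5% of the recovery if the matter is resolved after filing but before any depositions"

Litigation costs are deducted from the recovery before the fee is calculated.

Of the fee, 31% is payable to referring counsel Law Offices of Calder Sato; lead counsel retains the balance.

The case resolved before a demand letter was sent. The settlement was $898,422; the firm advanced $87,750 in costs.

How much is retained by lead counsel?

$139,840.92

Fee base (net of costs): $898,422 − $87,750 = $810,672
The matter resolved before a demand letter was sent, so the 25% rate applies.
$810,672 × 25% = $202,668.00
Referral share: 31% of $202,668.00 = $62,827.08; lead counsel retains $202,668.00 − $62,827.08 = $139,840.92.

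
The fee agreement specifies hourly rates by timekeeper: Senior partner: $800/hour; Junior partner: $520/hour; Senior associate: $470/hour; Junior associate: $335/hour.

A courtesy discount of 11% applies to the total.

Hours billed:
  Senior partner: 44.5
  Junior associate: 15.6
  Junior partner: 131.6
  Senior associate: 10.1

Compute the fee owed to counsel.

Senior partner: 44.5 × $800 = $35,600.00
Junior partner: 131.6 × $520 = $68,432.00
Senior associate: 10.1 × $470 = $4,747.00
Junior associate: 15.6 × $335 = $5,226.00
Subtotal: $114,005.00
Less 11% discount: −$12,540.55
Total: $114,005.00 − $12,540.55 = $101,464.45

$101,464.45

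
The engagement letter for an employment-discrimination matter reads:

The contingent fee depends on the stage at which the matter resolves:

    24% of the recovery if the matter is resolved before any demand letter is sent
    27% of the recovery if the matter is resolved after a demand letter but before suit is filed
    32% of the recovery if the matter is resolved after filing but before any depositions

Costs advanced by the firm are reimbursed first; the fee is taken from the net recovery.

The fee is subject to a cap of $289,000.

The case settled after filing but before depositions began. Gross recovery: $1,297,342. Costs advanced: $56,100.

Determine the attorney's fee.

Fee base (net of costs): $1,297,342 − $56,100 = $1,241,242
The matter settled after filing but before depositions began, so the 32% rate applies.
$1,241,242 × 32% = $397,197.44
$397,197.44 exceeds the $289,000 cap, so the fee is capped at $289,000.00.

$289,000.00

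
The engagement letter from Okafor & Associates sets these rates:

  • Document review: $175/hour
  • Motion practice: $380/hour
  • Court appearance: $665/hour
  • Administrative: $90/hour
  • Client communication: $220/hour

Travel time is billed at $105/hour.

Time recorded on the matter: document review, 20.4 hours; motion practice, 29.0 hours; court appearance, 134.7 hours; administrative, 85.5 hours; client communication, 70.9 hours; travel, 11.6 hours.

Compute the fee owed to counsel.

$128,676.50

Document review: 20.4 × $175 = $3,570.00
Motion practice: 29.0 × $380 = $11,020.00
Court appearance: 134.7 × $665 = $89,575.50
Administrative: 85.5 × $90 = $7,695.00
Client communication: 70.9 × $220 = $15,598.00
Subtotal: $3,570.00 + $11,020.00 + $89,575.50 + $7,695.00 + $15,598.00 = $127,458.50
Travel: 11.6 × $105 = $1,218.00
Total: $127,458.50 + $1,218.00 = $128,676.50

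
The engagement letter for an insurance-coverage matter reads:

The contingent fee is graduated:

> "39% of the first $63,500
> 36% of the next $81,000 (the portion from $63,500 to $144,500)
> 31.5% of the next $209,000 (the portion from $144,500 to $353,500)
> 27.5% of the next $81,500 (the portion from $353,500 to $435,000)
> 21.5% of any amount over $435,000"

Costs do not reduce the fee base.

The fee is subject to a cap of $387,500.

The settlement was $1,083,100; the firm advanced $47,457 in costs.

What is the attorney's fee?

$281,514.00

Fee base is the gross recovery, $1,083,100; costs are reimbursed separately.
First $63,500 at 39% = $24,765.00
Next $81,000 at 36% = $29,160.00
Next $209,000 at 31.5% = $65,835.00
Next $81,500 at 27.5% = $22,412.50
Remaining $648,100 at 21.5% = $139,341.50
Fee: $24,765.00 + $29,160.00 + $65,835.00 + $22,412.50 + $139,341.50 = $281,514.00
$281,514.00 is under the $387,500 cap.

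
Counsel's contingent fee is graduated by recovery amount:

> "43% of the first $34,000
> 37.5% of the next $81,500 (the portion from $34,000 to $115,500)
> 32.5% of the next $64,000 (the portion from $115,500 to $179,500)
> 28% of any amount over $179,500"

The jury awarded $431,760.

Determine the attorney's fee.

$136,615.30

First $34,000 at 43% = $14,620.00
Next $81,500 at 37.5% = $30,562.50
Next $64,000 at 32.5% = $20,800.00
Remaining $252,260 at 28% = $70,632.80
Fee: $14,620.00 + $30,562.50 + $20,800.00 + $70,632.80 = $136,615.30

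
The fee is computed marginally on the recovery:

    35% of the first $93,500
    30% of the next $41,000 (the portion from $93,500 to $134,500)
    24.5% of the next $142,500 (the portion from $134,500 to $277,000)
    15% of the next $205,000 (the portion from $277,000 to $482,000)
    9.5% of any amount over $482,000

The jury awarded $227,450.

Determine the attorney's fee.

$67,797.75

First $93,500 at 35% = $32,725.00
Next $41,000 at 30% = $12,300.00
Remaining $92,950 at 24.5% = $22,772.75
Fee: $32,725.00 + $12,300.00 + $22,772.75 = $67,797.75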